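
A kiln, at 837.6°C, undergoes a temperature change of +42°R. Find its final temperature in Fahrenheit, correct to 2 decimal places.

1581.68°F

The 42°R change is an interval, so only the factor 5/9 applies: +42 × 5/9 = +23.3333°C.
Final Celsius temperature: 837.6000 + 23.3333 = 860.9333°C.
In Fahrenheit: 860.9333 × 1.8 + 32 = 1581.68°F.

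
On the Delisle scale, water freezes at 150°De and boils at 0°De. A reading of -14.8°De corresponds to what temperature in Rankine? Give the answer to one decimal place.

Linear interpolation between the fixed points: C = (-14.8 - 150) × 100 / (0 - 150) = 109.8667°C.
Then 109.8667 × 1.8 + 491.67 = 689.4°R.

689.4°R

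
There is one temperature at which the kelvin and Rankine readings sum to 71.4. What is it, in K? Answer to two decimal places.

Let K be the kelvin reading. The Rankine reading is R = 1.8·K.
Require K + R = 71.4: (2.8)·K = 71.4.
K = (71.4) / (2.8) = 25.50.

25.50 K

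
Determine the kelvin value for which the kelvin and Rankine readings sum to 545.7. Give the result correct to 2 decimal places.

194.89 K

Let K be the kelvin reading. The Rankine reading is R = 1.8·K.
Require K + R = 545.7: (2.8)·K = 545.7.
K = (545.7) / (2.8) = 194.89.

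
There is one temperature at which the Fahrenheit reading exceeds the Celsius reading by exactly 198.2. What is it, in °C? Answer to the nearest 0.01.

Let C be the Celsius reading. The Fahrenheit reading is F = 1.8·C + 32.
Require F - C = 198.2: (0.8)·C + 32 = 198.2.
C = (198.2 - 32) / (0.8) = 207.75.

207.75°C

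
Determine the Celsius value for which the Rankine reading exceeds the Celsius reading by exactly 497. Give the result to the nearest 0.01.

Let C be the Celsius reading. The Rankine reading is R = 1.8·C + 491.67.
Require R - C = 497: (0.8)·C + 491.67 = 497.
C = (497 - 491.67) / (0.8) = 6.66.

6.66°C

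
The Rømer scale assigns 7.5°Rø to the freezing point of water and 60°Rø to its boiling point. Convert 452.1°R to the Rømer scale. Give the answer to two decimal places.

First in Celsius: (452.1 - 491.67) × 5/9 = -21.9833°C.
Linearly onto the Rømer scale: 7.5 + (-21.9833 / 100) × (60 - 7.5) = -4.04°Rø.

-4.04°Rø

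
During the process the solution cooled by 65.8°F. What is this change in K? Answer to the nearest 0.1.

36.6 K

For a temperature interval the offset drops out; only the factor 5/9 applies.
65.8 × 5/9 = 36.6.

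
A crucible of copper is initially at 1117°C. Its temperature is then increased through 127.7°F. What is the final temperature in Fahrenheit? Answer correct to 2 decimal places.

2170.30°F

The 127.7°F change is an interval, so only the factor 5/9 applies: +127.7 × 5/9 = +70.9444°C.
Final Celsius temperature: 1117.0000 + 70.9444 = 1187.9444°C.
In Fahrenheit: 1187.9444 × 1.8 + 32 = 2170.30°F.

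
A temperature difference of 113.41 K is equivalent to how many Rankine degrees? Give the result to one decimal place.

204.1°R

For a temperature interval the offset drops out; only the factor 1.8 applies.
113.41 × 1.8 = 204.1.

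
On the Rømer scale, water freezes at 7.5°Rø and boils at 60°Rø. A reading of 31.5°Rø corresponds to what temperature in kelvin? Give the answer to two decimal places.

Linear interpolation between the fixed points: C = (31.5 - 7.5) × 100 / (60 - 7.5) = 45.7143°C.
Then 45.7143 + 273.15 = 318.86 K.

318.86 K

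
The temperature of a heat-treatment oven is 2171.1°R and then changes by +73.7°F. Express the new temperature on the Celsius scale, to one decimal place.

Initial temperature in Celsius: (2171.1 - 491.67) × 5/9 = 933.0167°C.
The 73.7°F change is an interval, so only the factor 5/9 applies: +73.7 × 5/9 = +40.9444°C.
Final Celsius temperature: 933.0167 + 40.9444 = 973.9611°C.

974.0°C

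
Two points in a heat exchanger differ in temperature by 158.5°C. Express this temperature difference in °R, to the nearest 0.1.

285.3°R

An interval of 1°C corresponds to 1.8°R.
158.5 × 1.8 = 285.3.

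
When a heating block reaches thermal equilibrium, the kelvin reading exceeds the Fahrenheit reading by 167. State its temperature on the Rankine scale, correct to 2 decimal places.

658.51°R

Let x be the kelvin reading; then the Fahrenheit reading is 1.8·x - 459.67.
(1.8·x - 459.67) - x = -167  ⇒  (0.8)·x = 292.67  ⇒  x = 365.8375 K.
In Celsius: 365.8375 - 273.15 = 92.6875°C.
In Rankine: 92.6875 × 1.8 + 491.67 = 658.51°R.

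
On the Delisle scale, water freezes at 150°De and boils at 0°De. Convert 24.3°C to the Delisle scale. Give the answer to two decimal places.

Linearly onto the Delisle scale: 150 + (24.3000 / 100) × (0 - 150) = 113.55°De.

113.55°De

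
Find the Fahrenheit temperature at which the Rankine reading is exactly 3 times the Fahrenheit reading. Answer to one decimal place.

229.8°F

Let F be the Fahrenheit reading. The Rankine reading is R = 1·F + 459.67.
Require R = 3·F: 1·F + 459.67 = 3·F.
(-2)·F = -459.67  ⇒  F = 229.8.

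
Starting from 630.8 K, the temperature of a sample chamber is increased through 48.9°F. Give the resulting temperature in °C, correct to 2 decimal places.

Initial temperature in Celsius: 630.8 - 273.15 = 357.6500°C.
The 48.9°F change is an interval, so only the factor 5/9 applies: +48.9 × 5/9 = +27.1667°C.
Final Celsius temperature: 357.6500 + 27.1667 = 384.8167°C.

384.82°C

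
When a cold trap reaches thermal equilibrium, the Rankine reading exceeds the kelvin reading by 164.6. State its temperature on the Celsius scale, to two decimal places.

Let x be the kelvin reading; then the Rankine reading is 1.8·x.
(1.8·x) - x = 164.6  ⇒  (0.8)·x = 164.6  ⇒  x = 205.7500 K.
In Celsius: 205.75 - 273.15 = -67.40°C.

-67.40°C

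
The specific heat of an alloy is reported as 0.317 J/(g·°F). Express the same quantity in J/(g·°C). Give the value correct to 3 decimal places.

Since only a temperature interval is involved, the additive offset between the scales drops out.
A change of 1°C is a change of 1.8°F, so per °C the value is 0.317 × 1.8 = 0.571.

0.571 J/(g·°C)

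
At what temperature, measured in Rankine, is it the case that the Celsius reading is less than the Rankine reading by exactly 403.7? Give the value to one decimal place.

Let R be the Rankine reading. The Celsius reading is C = 5/9·R - 273.15.
Require C - R = -403.7: (-4/9)·R - 273.15 = -403.7.
R = (-403.7 + 273.15) / (-4/9) = 293.7.

293.7°R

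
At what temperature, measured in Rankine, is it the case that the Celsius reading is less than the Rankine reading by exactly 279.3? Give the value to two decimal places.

13.84°R

Let R be the Rankine reading. The Celsius reading is C = 5/9·R - 273.15.
Require C - R = -279.3: (-4/9)·R - 273.15 = -279.3.
R = (-279.3 + 273.15) / (-4/9) = 13.84.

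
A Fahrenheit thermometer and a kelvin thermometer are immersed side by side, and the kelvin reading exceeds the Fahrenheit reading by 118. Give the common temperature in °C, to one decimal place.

153.9°C

Let x be the Fahrenheit reading; then the kelvin reading is 5/9·x + 255.372.
(5/9·x + 255.372) - x = 118  ⇒  (-4/9)·x = -137.372  ⇒  x = 309.0875°F.
In Celsius: (309.0875 - 32) × 5/9 = 153.9°C.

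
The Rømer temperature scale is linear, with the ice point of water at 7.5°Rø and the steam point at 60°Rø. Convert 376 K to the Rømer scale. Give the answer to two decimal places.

First in Celsius: 376 - 273.15 = 102.8500°C.
Linearly onto the Rømer scale: 7.5 + (102.8500 / 100) × (60 - 7.5) = 61.50°Rø.

61.50°Rø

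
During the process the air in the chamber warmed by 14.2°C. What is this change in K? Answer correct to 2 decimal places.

Celsius and kelvin degrees are the same size, so the interval is unchanged: 14.20.

14.20 K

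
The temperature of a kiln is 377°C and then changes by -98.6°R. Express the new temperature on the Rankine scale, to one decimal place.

The 98.6°R change is an interval, so only the factor 5/9 applies: -98.6 × 5/9 = -54.7778°C.
Final Celsius temperature: 377.0000 - 54.7778 = 322.2222°C.
In Rankine: 322.2222 × 1.8 + 491.67 = 1071.7°R.

1071.7°R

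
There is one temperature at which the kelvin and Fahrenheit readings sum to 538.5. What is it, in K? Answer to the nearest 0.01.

356.49 K

Let K be the kelvin reading. The Fahrenheit reading is F = 1.8·K - 459.67.
Require K + F = 538.5: (2.8)·K - 459.67 = 538.5.
K = (538.5 + 459.67) / (2.8) = 356.49.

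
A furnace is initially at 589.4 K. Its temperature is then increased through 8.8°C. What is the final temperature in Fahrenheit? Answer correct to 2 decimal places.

617.09°F

Initial temperature in Celsius: 589.4 - 273.15 = 316.2500°C.
Final Celsius temperature: 316.2500 + 8.8000 = 325.0500°C.
In Fahrenheit: 325.0500 × 1.8 + 32 = 617.09°F.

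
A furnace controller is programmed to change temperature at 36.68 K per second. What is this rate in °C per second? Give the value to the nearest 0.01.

Since only a temperature interval is involved, the additive offset between the scales drops out.
A change of 1 K is a change of 1°C, so 36.68 × 1 = 36.68.

36.68 °C/second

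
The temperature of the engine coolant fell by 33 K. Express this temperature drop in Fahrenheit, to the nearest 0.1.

59.4°F

An interval of 1 K corresponds to 1.8°F.
33 × 1.8 = 59.4.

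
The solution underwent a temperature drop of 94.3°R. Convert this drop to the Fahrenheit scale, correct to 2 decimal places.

Rankine and Fahrenheit degrees are the same size, so the interval is unchanged: 94.30.

94.30°F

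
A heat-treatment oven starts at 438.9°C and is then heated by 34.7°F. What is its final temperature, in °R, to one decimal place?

1316.4°R

The 34.7°F change is an interval, so only the factor 5/9 applies: +34.7 × 5/9 = +19.2778°C.
Final Celsius temperature: 438.9000 + 19.2778 = 458.1778°C.
In Rankine: 458.1778 × 1.8 + 491.67 = 1316.4°R.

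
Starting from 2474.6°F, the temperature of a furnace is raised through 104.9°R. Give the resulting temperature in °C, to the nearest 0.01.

Initial temperature in Celsius: (2474.6 - 32) × 5/9 = 1357.0000°C.
The 104.9°R change is an interval, so only the factor 5/9 applies: +104.9 × 5/9 = +58.2778°C.
Final Celsius temperature: 1357.0000 + 58.2778 = 1415.2778°C.

1415.28°C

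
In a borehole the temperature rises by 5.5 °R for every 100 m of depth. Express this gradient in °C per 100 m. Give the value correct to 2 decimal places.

3.06 °C/100 m

The quantity depends on a temperature interval, so only the ratio of degree sizes applies; the offset between the scales is irrelevant.
A change of 1°R is a change of 5/9°C, so 5.5 × 5/9 = 3.06.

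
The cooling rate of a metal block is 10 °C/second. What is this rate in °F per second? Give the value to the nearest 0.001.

18.000 °F/second

The quantity depends on a temperature interval, so only the ratio of degree sizes applies; the offset between the scales is irrelevant.
A change of 1°C is a change of 1.8°F, so 10 × 1.8 = 18.000.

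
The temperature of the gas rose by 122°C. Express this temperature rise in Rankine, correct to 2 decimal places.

219.60°R

An interval of 1°C corresponds to 1.8°R.
122 × 1.8 = 219.60.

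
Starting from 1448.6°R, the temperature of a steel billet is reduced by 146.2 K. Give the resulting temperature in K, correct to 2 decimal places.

Initial temperature in Celsius: (1448.6 - 491.67) × 5/9 = 531.6278°C.
The 146.2 K change is an interval; Kelvin and Celsius degrees are the same size, so ΔC = -146.2°C.
Final Celsius temperature: 531.6278 - 146.2000 = 385.4278°C.
In kelvin: 385.4278 + 273.15 = 658.58 K.

658.58 K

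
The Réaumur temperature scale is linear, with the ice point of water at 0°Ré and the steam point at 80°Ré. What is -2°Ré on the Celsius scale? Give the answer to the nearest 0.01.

Linear interpolation between the fixed points: C = (-2 - 0) × 100 / (80 - 0) = -2.5000°C.

-2.50°C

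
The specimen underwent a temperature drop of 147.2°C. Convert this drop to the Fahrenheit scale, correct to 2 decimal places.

264.96°F

An interval of 1°C corresponds to 1.8°F.
147.2 × 1.8 = 264.96.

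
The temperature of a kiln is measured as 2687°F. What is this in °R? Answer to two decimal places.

3146.67°R

In Celsius: (2687 - 32) × 5/9 = 1475.0000°C.
In Rankine: 1475.0000 × 1.8 + 491.67 = 3146.67°R.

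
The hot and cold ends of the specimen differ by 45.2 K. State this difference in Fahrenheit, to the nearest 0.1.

81.4°F

For a temperature interval the offset drops out; only the factor 1.8 applies.
45.2 × 1.8 = 81.4.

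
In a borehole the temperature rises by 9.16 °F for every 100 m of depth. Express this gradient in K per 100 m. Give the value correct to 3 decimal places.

5.089 K/100 m

The quantity depends on a temperature interval, so only the ratio of degree sizes applies; the offset between the scales is irrelevant.
A change of 1°F is a change of 5/9 K, so 9.16 × 5/9 = 5.089.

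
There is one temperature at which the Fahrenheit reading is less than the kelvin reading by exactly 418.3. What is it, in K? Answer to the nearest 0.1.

Let K be the kelvin reading. The Fahrenheit reading is F = 1.8·K - 459.67.
Require F - K = -418.3: (0.8)·K - 459.67 = -418.3.
K = (-418.3 + 459.67) / (0.8) = 51.7.

51.7 K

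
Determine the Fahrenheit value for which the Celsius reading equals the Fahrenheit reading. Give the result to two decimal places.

Let F be the Fahrenheit reading. The Celsius reading is C = 5/9·F - 17.7778.
Set C = F: 5/9·F - 17.7778 = F.
(-4/9)·F = 17.7778  ⇒  F = -40.00.

-40.00°F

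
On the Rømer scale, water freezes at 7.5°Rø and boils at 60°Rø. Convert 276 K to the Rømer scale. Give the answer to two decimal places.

9.00°Rø

First in Celsius: 276 - 273.15 = 2.8500°C.
Linearly onto the Rømer scale: 7.5 + (2.8500 / 100) × (60 - 7.5) = 9.00°Rø.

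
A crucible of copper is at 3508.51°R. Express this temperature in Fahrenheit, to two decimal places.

In Celsius: (3508.51 - 491.67) × 5/9 = 1676.0222°C.
In Fahrenheit: 1676.0222 × 1.8 + 32 = 3048.84°F.

3048.84°F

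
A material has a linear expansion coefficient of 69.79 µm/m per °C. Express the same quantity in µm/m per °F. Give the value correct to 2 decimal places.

The quantity depends on a temperature interval, so only the ratio of degree sizes applies; the offset between the scales is irrelevant.
A change of 1°F is a change of 5/9°C, so per °F the value is 69.79 × 5/9 = 38.77.

38.77 µm/m per °F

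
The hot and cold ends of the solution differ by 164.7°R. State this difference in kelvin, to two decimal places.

91.50 K

For a temperature interval the offset drops out; only the factor 5/9 applies.
164.7 × 5/9 = 91.50.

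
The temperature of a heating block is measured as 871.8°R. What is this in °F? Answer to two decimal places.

In Celsius: (871.8 - 491.67) × 5/9 = 211.1833°C.
In Fahrenheit: 211.1833 × 1.8 + 32 = 412.13°F.

412.13°F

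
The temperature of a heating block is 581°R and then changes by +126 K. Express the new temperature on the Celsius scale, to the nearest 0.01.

Initial temperature in Celsius: (581 - 491.67) × 5/9 = 49.6278°C.
The 126 K change is an interval; Kelvin and Celsius degrees are the same size, so ΔC = +126°C.
Final Celsius temperature: 49.6278 + 126.0000 = 175.6278°C.

175.63°C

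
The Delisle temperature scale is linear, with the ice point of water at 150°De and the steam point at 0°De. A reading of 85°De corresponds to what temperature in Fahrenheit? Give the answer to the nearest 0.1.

110.0°F

Linear interpolation between the fixed points: C = (85 - 150) × 100 / (0 - 150) = 43.3333°C.
Then 43.3333 × 1.8 + 32 = 110.0°F.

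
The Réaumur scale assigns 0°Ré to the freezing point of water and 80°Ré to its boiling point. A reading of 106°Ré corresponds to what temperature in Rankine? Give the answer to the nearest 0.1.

730.2°R

Linear interpolation between the fixed points: C = (106 - 0) × 100 / (80 - 0) = 132.5000°C.
Then 132.5000 × 1.8 + 491.67 = 730.2°R.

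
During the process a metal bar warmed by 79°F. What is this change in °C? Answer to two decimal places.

43.89°C

An interval of 1°F corresponds to 5/9°C.
79 × 5/9 = 43.89.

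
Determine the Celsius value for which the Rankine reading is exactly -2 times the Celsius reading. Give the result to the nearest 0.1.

Let C be the Celsius reading. The Rankine reading is R = 1.8·C + 491.67.
Require R = -2·C: 1.8·C + 491.67 = -2·C.
(3.8)·C = -491.67  ⇒  C = -129.4.

-129.4°C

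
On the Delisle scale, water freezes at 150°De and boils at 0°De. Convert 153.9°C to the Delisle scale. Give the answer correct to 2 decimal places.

Linearly onto the Delisle scale: 150 + (153.9000 / 100) × (0 - 150) = -80.85°De.

-80.85°De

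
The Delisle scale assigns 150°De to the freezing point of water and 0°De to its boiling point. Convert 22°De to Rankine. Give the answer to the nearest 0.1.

645.3°R

Linear interpolation between the fixed points: C = (22 - 150) × 100 / (0 - 150) = 85.3333°C.
Then 85.3333 × 1.8 + 491.67 = 645.3°R.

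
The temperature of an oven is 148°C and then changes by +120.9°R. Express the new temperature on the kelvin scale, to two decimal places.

The 120.9°R change is an interval, so only the factor 5/9 applies: +120.9 × 5/9 = +67.1667°C.
Final Celsius temperature: 148.0000 + 67.1667 = 215.1667°C.
In kelvin: 215.1667 + 273.15 = 488.32 K.

488.32 K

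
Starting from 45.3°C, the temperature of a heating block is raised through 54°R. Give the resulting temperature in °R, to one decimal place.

627.2°R

The 54°R change is an interval, so only the factor 5/9 applies: +54 × 5/9 = +30.0000°C.
Final Celsius temperature: 45.3000 + 30.0000 = 75.3000°C.
In Rankine: 75.3000 × 1.8 + 491.67 = 627.2°R.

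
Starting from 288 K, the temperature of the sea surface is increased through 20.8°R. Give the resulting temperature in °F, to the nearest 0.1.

79.5°F

Initial temperature in Celsius: 288 - 273.15 = 14.8500°C.
The 20.8°R change is an interval, so only the factor 5/9 applies: +20.8 × 5/9 = +11.5556°C.
Final Celsius temperature: 14.8500 + 11.5556 = 26.4056°C.
In Fahrenheit: 26.4056 × 1.8 + 32 = 79.5°F.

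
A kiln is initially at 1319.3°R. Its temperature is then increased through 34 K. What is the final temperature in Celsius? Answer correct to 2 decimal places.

493.79°C

Initial temperature in Celsius: (1319.3 - 491.67) × 5/9 = 459.7944°C.
The 34 K change is an interval; Kelvin and Celsius degrees are the same size, so ΔC = +34°C.
Final Celsius temperature: 459.7944 + 34.0000 = 493.7944°C.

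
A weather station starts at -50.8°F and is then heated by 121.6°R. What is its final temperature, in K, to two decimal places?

294.71 K

Initial temperature in Celsius: (-50.8 - 32) × 5/9 = -46.0000°C.
The 121.6°R change is an interval, so only the factor 5/9 applies: +121.6 × 5/9 = +67.5556°C.
Final Celsius temperature: -46.0000 + 67.5556 = 21.5556°C.
In kelvin: 21.5556 + 273.15 = 294.71 K.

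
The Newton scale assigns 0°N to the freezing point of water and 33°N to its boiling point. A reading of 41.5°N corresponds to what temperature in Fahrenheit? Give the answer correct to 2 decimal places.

Linear interpolation between the fixed points: C = (41.5 - 0) × 100 / (33 - 0) = 125.7576°C.
Then 125.7576 × 1.8 + 32 = 258.36°F.

258.36°F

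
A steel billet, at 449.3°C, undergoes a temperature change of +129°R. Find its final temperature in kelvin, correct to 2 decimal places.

794.12 K

The 129°R change is an interval, so only the factor 5/9 applies: +129 × 5/9 = +71.6667°C.
Final Celsius temperature: 449.3000 + 71.6667 = 520.9667°C.
In kelvin: 520.9667 + 273.15 = 794.12 K.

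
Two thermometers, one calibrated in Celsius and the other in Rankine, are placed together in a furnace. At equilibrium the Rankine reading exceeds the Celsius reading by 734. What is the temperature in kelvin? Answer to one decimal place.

576.1 K

Let x be the Celsius reading; then the Rankine reading is 1.8·x + 491.67.
(1.8·x + 491.67) - x = 734  ⇒  (0.8)·x = 242.33  ⇒  x = 302.9125°C.
In kelvin: 302.9125 + 273.15 = 576.1 K.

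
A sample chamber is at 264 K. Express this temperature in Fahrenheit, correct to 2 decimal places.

In Celsius: 264 - 273.15 = -9.1500°C.
In Fahrenheit: -9.1500 × 1.8 + 32 = 15.53°F.

15.53°F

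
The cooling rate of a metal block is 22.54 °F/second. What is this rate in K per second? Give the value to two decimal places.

Since only a temperature interval is involved, the additive offset between the scales drops out.
A change of 1°F is a change of 5/9 K, so 22.54 × 5/9 = 12.52.

12.52 K/second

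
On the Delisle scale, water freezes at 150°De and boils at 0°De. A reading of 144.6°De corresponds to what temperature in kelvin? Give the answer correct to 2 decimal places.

276.75 K

Linear interpolation between the fixed points: C = (144.6 - 150) × 100 / (0 - 150) = 3.6000°C.
Then 3.6000 + 273.15 = 276.75 K.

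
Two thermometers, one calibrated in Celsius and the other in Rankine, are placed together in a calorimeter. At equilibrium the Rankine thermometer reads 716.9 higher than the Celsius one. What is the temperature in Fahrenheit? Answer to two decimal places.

Let x be the Celsius reading; then the Rankine reading is 1.8·x + 491.67.
(1.8·x + 491.67) - x = 716.9  ⇒  (0.8)·x = 225.23  ⇒  x = 281.5375°C.
In Fahrenheit: 281.5375 × 1.8 + 32 = 538.77°F.

538.77°F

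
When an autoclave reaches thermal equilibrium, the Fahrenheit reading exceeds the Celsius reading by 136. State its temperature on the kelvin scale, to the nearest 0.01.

403.15 K

Let x be the Fahrenheit reading; then the Celsius reading is 5/9·x - 17.7778.
(5/9·x - 17.7778) - x = -136  ⇒  (-4/9)·x = -118.222  ⇒  x = 266.0000°F.
In Celsius: (266 - 32) × 5/9 = 130.0000°C.
In kelvin: 130.0000 + 273.15 = 403.15 K.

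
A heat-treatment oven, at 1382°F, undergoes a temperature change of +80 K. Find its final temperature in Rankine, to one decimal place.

1985.7°R

Initial temperature in Celsius: (1382 - 32) × 5/9 = 750.0000°C.
The 80 K change is an interval; Kelvin and Celsius degrees are the same size, so ΔC = +80°C.
Final Celsius temperature: 750.0000 + 80.0000 = 830.0000°C.
In Rankine: 830.0000 × 1.8 + 491.67 = 1985.7°R.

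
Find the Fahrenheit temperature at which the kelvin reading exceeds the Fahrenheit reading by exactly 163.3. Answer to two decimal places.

Let F be the Fahrenheit reading. The kelvin reading is K = 5/9·F + 255.372.
Require K - F = 163.3: (-4/9)·F + 255.372 = 163.3.
F = (163.3 - 255.372) / (-4/9) = 207.16.

207.16°F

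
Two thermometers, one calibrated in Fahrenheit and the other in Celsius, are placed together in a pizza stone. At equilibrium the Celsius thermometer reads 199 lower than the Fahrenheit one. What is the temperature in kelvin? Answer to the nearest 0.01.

Let x be the Fahrenheit reading; then the Celsius reading is 5/9·x - 17.7778.
(5/9·x - 17.7778) - x = -199  ⇒  (-4/9)·x = -181.222  ⇒  x = 407.7500°F.
In Celsius: (407.75 - 32) × 5/9 = 208.7500°C.
In kelvin: 208.7500 + 273.15 = 481.90 K.

481.90 K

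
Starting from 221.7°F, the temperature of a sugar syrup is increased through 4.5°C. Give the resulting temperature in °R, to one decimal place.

Initial temperature in Celsius: (221.7 - 32) × 5/9 = 105.3889°C.
Final Celsius temperature: 105.3889 + 4.5000 = 109.8889°C.
In Rankine: 109.8889 × 1.8 + 491.67 = 689.5°R.

689.5°R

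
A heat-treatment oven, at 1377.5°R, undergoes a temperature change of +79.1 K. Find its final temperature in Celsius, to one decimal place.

571.2°C

Initial temperature in Celsius: (1377.5 - 491.67) × 5/9 = 492.1278°C.
The 79.1 K change is an interval; Kelvin and Celsius degrees are the same size, so ΔC = +79.1°C.
Final Celsius temperature: 492.1278 + 79.1000 = 571.2278°C.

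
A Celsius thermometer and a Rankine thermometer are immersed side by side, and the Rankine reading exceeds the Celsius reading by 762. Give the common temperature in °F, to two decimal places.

640.24°F

Let x be the Celsius reading; then the Rankine reading is 1.8·x + 491.67.
(1.8·x + 491.67) - x = 762  ⇒  (0.8)·x = 270.33  ⇒  x = 337.9125°C.
In Fahrenheit: 337.9125 × 1.8 + 32 = 640.24°F.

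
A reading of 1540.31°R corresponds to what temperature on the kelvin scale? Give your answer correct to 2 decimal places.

855.73 K

In Celsius: (1540.31 - 491.67) × 5/9 = 582.5778°C.
In kelvin: 582.5778 + 273.15 = 855.73 K.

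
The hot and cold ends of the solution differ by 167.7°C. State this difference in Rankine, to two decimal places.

For a temperature interval the offset drops out; only the factor 1.8 applies.
167.7 × 1.8 = 301.86.

301.86°R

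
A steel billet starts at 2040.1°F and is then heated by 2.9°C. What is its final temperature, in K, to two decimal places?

Initial temperature in Celsius: (2040.1 - 32) × 5/9 = 1115.6111°C.
Final Celsius temperature: 1115.6111 + 2.9000 = 1118.5111°C.
In kelvin: 1118.5111 + 273.15 = 1391.66 K.

1391.66 K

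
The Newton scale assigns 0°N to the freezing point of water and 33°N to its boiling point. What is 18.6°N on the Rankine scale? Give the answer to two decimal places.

593.12°R

Linear interpolation between the fixed points: C = (18.6 - 0) × 100 / (33 - 0) = 56.3636°C.
Then 56.3636 × 1.8 + 491.67 = 593.12°R.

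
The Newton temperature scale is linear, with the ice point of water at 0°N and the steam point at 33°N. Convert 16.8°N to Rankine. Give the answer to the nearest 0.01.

583.31°R

Linear interpolation between the fixed points: C = (16.8 - 0) × 100 / (33 - 0) = 50.9091°C.
Then 50.9091 × 1.8 + 491.67 = 583.31°R.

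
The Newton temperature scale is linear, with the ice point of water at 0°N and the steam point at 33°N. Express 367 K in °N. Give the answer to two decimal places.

30.97°N

First in Celsius: 367 - 273.15 = 93.8500°C.
Linearly onto the Newton scale: 0 + (93.8500 / 100) × (33 - 0) = 30.97°N.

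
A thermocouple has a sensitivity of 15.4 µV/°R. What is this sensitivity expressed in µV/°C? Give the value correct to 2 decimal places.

27.72 µV/°C

The quantity depends on a temperature interval, so only the ratio of degree sizes applies; the offset between the scales is irrelevant.
A change of 1°C is a change of 1.8°R, so per °C the value is 15.4 × 1.8 = 27.72.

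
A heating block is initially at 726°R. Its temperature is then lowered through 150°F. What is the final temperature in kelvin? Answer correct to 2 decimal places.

320.00 K

Initial temperature in Celsius: (726 - 491.67) × 5/9 = 130.1833°C.
The 150°F change is an interval, so only the factor 5/9 applies: -150 × 5/9 = -83.3333°C.
Final Celsius temperature: 130.1833 - 83.3333 = 46.8500°C.
In kelvin: 46.8500 + 273.15 = 320.00 K.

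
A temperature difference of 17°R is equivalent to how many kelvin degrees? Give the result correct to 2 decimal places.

Only the scale ratio 5/9 matters for a change in temperature.
17 × 5/9 = 9.44.

9.44 K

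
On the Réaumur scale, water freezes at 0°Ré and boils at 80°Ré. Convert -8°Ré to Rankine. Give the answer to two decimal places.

Linear interpolation between the fixed points: C = (-8 - 0) × 100 / (80 - 0) = -10.0000°C.
Then -10.0000 × 1.8 + 491.67 = 473.67°R.

473.67°R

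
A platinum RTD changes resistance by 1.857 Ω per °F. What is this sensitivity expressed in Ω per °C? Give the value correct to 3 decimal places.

The quantity depends on a temperature interval, so only the ratio of degree sizes applies; the offset between the scales is irrelevant.
A change of 1°C is a change of 1.8°F, so per °C the value is 1.857 × 1.8 = 3.343.

3.343 Ω per °C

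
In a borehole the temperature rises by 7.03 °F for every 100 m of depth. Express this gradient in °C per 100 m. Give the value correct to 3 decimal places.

Since only a temperature interval is involved, the additive offset between the scales drops out.
A change of 1°F is a change of 5/9°C, so 7.03 × 5/9 = 3.906.

3.906 °C/100 m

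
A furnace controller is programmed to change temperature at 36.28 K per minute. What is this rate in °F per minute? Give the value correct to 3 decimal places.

The quantity depends on a temperature interval, so only the ratio of degree sizes applies; the offset between the scales is irrelevant.
A change of 1 K is a change of 1.8°F, so 36.28 × 1.8 = 65.304.

65.304 °F/minute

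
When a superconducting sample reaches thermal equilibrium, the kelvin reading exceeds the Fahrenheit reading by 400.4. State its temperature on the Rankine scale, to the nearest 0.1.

133.4°R

Let x be the kelvin reading; then the Fahrenheit reading is 1.8·x - 459.67.
(1.8·x - 459.67) - x = -400.4  ⇒  (0.8)·x = 59.27  ⇒  x = 74.0875 K.
In Celsius: 74.0875 - 273.15 = -199.0625°C.
In Rankine: -199.0625 × 1.8 + 491.67 = 133.4°R.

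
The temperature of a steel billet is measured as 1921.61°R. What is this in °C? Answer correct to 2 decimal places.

794.41°C

In Celsius: (1921.61 - 491.67) × 5/9 = 794.4111°C.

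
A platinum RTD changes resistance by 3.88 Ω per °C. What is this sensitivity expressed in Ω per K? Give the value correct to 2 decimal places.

3.88 Ω per K

The quantity depends on a temperature interval, so only the ratio of degree sizes applies; the offset between the scales is irrelevant.
A change of 1 K is a change of 1°C, so per K the value is 3.88 × 1 = 3.88.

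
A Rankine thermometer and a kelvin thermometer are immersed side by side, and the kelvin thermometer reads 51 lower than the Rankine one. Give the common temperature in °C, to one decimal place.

-209.4°C

Let x be the Rankine reading; then the kelvin reading is 5/9·x.
(5/9·x) - x = -51  ⇒  (-4/9)·x = -51  ⇒  x = 114.7500°R.
In Celsius: (114.75 - 491.67) × 5/9 = -209.4°C.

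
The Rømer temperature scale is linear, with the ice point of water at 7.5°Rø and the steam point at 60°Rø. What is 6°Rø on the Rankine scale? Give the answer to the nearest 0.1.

Linear interpolation between the fixed points: C = (6 - 7.5) × 100 / (60 - 7.5) = -2.8571°C.
Then -2.8571 × 1.8 + 491.67 = 486.5°R.

486.5°R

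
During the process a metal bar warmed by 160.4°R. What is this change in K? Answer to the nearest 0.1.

For a temperature interval the offset drops out; only the factor 5/9 applies.
160.4 × 5/9 = 89.1.

89.1 K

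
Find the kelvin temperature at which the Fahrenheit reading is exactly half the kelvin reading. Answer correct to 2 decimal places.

Let K be the kelvin reading. The Fahrenheit reading is F = 1.8·K - 459.67.
Require F = 0.5·K: 1.8·K - 459.67 = 0.5·K.
(1.3)·K = 459.67  ⇒  K = 353.59.

353.59 K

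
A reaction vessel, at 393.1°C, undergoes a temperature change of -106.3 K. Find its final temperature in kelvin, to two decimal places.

The 106.3 K change is an interval; Kelvin and Celsius degrees are the same size, so ΔC = -106.3°C.
Final Celsius temperature: 393.1000 - 106.3000 = 286.8000°C.
In kelvin: 286.8000 + 273.15 = 559.95 K.

559.95 K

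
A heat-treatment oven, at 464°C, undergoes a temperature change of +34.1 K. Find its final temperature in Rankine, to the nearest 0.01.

1388.25°R

The 34.1 K change is an interval; Kelvin and Celsius degrees are the same size, so ΔC = +34.1°C.
Final Celsius temperature: 464.0000 + 34.1000 = 498.1000°C.
In Rankine: 498.1000 × 1.8 + 491.67 = 1388.25°R.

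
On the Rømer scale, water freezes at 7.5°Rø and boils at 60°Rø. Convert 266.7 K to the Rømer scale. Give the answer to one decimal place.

First in Celsius: 266.7 - 273.15 = -6.4500°C.
Linearly onto the Rømer scale: 7.5 + (-6.4500 / 100) × (60 - 7.5) = 4.1°Rø.

4.1°Rø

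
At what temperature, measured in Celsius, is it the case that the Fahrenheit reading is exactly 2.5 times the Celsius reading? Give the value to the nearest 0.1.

Let C be the Celsius reading. The Fahrenheit reading is F = 1.8·C + 32.
Require F = 2.5·C: 1.8·C + 32 = 2.5·C.
(-0.7)·C = -32  ⇒  C = 45.7.

45.7°C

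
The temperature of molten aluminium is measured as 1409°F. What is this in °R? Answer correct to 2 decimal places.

In Celsius: (1409 - 32) × 5/9 = 765.0000°C.
In Rankine: 765.0000 × 1.8 + 491.67 = 1868.67°R.

1868.67°R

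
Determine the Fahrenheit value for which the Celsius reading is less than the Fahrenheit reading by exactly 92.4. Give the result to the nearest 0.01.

Let F be the Fahrenheit reading. The Celsius reading is C = 5/9·F - 17.7778.
Require C - F = -92.4: (-4/9)·F - 17.7778 = -92.4.
F = (-92.4 + 17.7778) / (-4/9) = 167.90.

167.90°F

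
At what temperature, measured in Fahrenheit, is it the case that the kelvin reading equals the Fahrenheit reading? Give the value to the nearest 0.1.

Let F be the Fahrenheit reading. The kelvin reading is K = 5/9·F + 255.372.
Set K = F: 5/9·F + 255.372 = F.
(-4/9)·F = -255.372  ⇒  F = 574.6.

574.6°F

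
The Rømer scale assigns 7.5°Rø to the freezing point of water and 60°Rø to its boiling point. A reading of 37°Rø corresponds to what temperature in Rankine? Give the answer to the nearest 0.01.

592.81°R

Linear interpolation between the fixed points: C = (37 - 7.5) × 100 / (60 - 7.5) = 56.1905°C.
Then 56.1905 × 1.8 + 491.67 = 592.81°R.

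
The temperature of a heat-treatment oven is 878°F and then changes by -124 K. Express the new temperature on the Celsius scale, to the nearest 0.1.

Initial temperature in Celsius: (878 - 32) × 5/9 = 470.0000°C.
The 124 K change is an interval; Kelvin and Celsius degrees are the same size, so ΔC = -124°C.
Final Celsius temperature: 470.0000 - 124.0000 = 346.0000°C.

346.0°C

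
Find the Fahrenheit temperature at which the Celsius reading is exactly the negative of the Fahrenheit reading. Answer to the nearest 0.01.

Let F be the Fahrenheit reading. The Celsius reading is C = 5/9·F - 17.7778.
Require C = -1·F: 5/9·F - 17.7778 = -1·F.
(14/9)·F = 17.7778  ⇒  F = 11.43.

11.43°F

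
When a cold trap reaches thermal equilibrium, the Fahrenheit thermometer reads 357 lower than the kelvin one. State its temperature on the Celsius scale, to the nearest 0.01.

-144.81°C

Let x be the kelvin reading; then the Fahrenheit reading is 1.8·x - 459.67.
(1.8·x - 459.67) - x = -357  ⇒  (0.8)·x = 102.67  ⇒  x = 128.3375 K.
In Celsius: 128.3375 - 273.15 = -144.81°C.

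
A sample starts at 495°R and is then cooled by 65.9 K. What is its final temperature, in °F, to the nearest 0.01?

Initial temperature in Celsius: (495 - 491.67) × 5/9 = 1.8500°C.
The 65.9 K change is an interval; Kelvin and Celsius degrees are the same size, so ΔC = -65.9°C.
Final Celsius temperature: 1.8500 - 65.9000 = -64.0500°C.
In Fahrenheit: -64.0500 × 1.8 + 32 = -83.29°F.

-83.29°F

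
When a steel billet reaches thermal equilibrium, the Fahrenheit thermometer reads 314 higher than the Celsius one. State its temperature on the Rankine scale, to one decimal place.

Let x be the Celsius reading; then the Fahrenheit reading is 1.8·x + 32.
(1.8·x + 32) - x = 314  ⇒  (0.8)·x = 282  ⇒  x = 352.5000°C.
In Rankine: 352.5000 × 1.8 + 491.67 = 1126.2°R.

1126.2°R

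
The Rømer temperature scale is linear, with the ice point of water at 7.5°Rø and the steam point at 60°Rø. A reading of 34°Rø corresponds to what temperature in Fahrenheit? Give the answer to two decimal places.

Linear interpolation between the fixed points: C = (34 - 7.5) × 100 / (60 - 7.5) = 50.4762°C.
Then 50.4762 × 1.8 + 32 = 122.86°F.

122.86°F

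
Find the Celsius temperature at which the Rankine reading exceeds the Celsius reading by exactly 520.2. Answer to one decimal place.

35.7°C

Let C be the Celsius reading. The Rankine reading is R = 1.8·C + 491.67.
Require R - C = 520.2: (0.8)·C + 491.67 = 520.2.
C = (520.2 - 491.67) / (0.8) = 35.7.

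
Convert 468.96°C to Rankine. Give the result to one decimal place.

In Rankine: 468.9600 × 1.8 + 491.67 = 1335.8°R.

1335.8°R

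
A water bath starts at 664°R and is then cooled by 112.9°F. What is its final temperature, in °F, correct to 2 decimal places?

Initial temperature in Celsius: (664 - 491.67) × 5/9 = 95.7389°C.
The 112.9°F change is an interval, so only the factor 5/9 applies: -112.9 × 5/9 = -62.7222°C.
Final Celsius temperature: 95.7389 - 62.7222 = 33.0167°C.
In Fahrenheit: 33.0167 × 1.8 + 32 = 91.43°F.

91.43°F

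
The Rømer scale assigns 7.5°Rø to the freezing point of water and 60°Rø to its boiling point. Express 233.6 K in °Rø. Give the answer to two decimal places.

-13.26°Rø

First in Celsius: 233.6 - 273.15 = -39.5500°C.
Linearly onto the Rømer scale: 7.5 + (-39.5500 / 100) × (60 - 7.5) = -13.26°Rø.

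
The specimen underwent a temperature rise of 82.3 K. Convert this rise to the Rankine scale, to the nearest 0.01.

148.14°R

For a temperature interval the offset drops out; only the factor 1.8 applies.
82.3 × 1.8 = 148.14.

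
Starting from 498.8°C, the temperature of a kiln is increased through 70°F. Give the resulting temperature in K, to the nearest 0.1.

810.8 K

The 70°F change is an interval, so only the factor 5/9 applies: +70 × 5/9 = +38.8889°C.
Final Celsius temperature: 498.8000 + 38.8889 = 537.6889°C.
In kelvin: 537.6889 + 273.15 = 810.8 K.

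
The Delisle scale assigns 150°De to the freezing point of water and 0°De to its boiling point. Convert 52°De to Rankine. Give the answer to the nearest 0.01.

Linear interpolation between the fixed points: C = (52 - 150) × 100 / (0 - 150) = 65.3333°C.
Then 65.3333 × 1.8 + 491.67 = 609.27°R.

609.27°R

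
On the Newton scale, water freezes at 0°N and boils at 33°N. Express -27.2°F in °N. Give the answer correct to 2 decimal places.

First in Celsius: (-27.2 - 32) × 5/9 = -32.8889°C.
Linearly onto the Newton scale: 0 + (-32.8889 / 100) × (33 - 0) = -10.85°N.

-10.85°N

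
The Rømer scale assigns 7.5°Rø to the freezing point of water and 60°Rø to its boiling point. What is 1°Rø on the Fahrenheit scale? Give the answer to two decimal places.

Linear interpolation between the fixed points: C = (1 - 7.5) × 100 / (60 - 7.5) = -12.3810°C.
Then -12.3810 × 1.8 + 32 = 9.71°F.

9.71°F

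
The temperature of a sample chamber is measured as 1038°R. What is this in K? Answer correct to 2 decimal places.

In Celsius: (1038 - 491.67) × 5/9 = 303.5167°C.
In kelvin: 303.5167 + 273.15 = 576.67 K.

576.67 K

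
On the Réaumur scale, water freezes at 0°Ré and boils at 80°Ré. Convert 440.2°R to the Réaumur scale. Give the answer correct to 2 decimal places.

First in Celsius: (440.2 - 491.67) × 5/9 = -28.5944°C.
Linearly onto the Réaumur scale: 0 + (-28.5944 / 100) × (80 - 0) = -22.88°Ré.

-22.88°Ré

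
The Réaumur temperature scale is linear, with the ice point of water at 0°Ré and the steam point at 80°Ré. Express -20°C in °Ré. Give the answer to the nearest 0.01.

-16.00°Ré

Linearly onto the Réaumur scale: 0 + (-20.0000 / 100) × (80 - 0) = -16.00°Ré.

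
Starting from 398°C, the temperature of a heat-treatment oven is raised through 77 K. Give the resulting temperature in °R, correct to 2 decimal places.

The 77 K change is an interval; Kelvin and Celsius degrees are the same size, so ΔC = +77°C.
Final Celsius temperature: 398.0000 + 77.0000 = 475.0000°C.
In Rankine: 475.0000 × 1.8 + 491.67 = 1346.67°R.

1346.67°R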